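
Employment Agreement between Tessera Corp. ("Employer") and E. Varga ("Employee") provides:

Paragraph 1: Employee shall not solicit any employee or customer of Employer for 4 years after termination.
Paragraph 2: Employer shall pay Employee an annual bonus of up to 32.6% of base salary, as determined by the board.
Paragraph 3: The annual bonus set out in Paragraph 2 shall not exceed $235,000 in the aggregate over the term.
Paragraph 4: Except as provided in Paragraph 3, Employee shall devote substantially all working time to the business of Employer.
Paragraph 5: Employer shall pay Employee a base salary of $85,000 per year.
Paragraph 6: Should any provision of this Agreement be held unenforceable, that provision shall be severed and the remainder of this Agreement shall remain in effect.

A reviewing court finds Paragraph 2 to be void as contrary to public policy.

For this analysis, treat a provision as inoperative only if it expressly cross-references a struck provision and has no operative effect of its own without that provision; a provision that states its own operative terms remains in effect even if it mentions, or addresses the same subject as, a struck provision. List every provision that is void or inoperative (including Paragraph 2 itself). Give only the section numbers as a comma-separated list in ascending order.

Paragraph 2 is struck. Paragraph 3 operates only by reference to Paragraph 2, so it falls with Paragraph 2. Paragraph 4 mentions Paragraph 3 but its own obligation stands independently of Paragraph 3, so Paragraph 4 is not affected. Paragraph 6 is a severability clause and preserves every provision that can still be given independent effect. Paragraph 1, Paragraph 4, Paragraph 5, and Paragraph 6 remain in effect.

2, 3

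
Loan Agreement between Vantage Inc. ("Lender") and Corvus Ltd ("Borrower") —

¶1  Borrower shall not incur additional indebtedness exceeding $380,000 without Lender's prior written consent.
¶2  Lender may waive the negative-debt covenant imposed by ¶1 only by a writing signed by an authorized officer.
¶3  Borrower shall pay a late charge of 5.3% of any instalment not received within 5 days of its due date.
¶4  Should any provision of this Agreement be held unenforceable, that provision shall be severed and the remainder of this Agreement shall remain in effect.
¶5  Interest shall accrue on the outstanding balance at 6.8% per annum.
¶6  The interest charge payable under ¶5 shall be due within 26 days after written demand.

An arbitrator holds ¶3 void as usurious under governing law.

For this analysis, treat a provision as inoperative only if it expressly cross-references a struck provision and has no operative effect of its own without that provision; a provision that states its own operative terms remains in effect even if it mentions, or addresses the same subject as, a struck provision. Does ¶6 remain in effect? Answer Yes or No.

Yes

¶3 is struck. Nothing else in the Agreement is defined by reference to ¶3. Under the severability clause in ¶4, the remaining provisions continue in force. That leaves ¶1, ¶2, ¶4, ¶5, and ¶6 in effect. ¶6 is among the surviving provisions, so the answer is yes.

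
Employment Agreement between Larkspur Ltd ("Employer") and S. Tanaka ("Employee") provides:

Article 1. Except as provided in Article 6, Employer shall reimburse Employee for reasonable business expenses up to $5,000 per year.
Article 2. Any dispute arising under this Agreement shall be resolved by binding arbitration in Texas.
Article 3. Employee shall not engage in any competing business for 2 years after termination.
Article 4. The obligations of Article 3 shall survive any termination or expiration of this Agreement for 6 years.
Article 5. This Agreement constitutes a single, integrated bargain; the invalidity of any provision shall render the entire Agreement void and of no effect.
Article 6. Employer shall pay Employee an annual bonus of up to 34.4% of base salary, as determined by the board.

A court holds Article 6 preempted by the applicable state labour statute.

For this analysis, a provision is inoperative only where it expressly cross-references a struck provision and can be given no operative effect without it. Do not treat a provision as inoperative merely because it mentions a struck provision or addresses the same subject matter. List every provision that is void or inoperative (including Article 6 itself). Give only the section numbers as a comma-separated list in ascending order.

Article 6 is struck. Nothing else in the Agreement is defined by reference to Article 6. Article 5 provides that the Agreement is not severable, so the invalidity of any one provision voids the entire Agreement. No provision of the Agreement survives.

1, 2, 3, 4, 5, 6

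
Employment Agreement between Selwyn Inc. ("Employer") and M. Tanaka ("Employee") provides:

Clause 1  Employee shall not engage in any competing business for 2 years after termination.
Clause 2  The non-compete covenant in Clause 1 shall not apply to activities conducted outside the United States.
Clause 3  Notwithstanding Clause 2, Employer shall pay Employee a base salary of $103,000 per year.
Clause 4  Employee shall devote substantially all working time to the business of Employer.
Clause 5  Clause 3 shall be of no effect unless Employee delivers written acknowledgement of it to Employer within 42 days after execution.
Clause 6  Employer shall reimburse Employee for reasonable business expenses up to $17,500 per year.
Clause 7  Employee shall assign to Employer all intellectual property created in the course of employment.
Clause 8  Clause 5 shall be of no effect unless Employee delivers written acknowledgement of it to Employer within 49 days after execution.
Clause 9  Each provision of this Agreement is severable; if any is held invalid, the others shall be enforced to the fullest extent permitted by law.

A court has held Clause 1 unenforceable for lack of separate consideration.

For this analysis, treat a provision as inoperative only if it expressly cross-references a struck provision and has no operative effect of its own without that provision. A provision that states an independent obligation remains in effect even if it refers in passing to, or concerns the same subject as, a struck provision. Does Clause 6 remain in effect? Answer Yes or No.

Yes

Clause 1 is struck. Clause 2 does nothing except set the carve-out from the non-compete covenant by reference to Clause 1; with Clause 1 gone it has no independent effect and is inoperative. Clause 3 mentions Clause 2 but its own obligation stands independently of Clause 2, so Clause 3 is not affected. Under the severability clause in Clause 9, the remaining provisions continue in force. The provisions still in force are Clause 3, Clause 4, Clause 5, Clause 6, Clause 7, Clause 8, and Clause 9. Clause 6 is among the surviving provisions, so the answer is yes.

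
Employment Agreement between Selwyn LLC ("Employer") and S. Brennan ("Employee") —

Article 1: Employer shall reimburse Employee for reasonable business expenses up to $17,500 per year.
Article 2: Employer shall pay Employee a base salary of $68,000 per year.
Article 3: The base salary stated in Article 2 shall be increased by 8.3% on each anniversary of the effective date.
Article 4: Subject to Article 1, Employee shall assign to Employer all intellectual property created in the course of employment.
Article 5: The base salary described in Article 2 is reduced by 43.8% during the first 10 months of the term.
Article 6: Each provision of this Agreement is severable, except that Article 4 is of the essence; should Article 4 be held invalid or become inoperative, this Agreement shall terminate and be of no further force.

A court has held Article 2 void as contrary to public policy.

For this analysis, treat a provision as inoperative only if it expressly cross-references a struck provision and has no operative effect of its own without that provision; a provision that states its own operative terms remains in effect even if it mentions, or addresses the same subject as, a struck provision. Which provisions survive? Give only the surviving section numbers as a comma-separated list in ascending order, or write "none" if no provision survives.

Article 2 is struck. Article 3 operates only by reference to Article 2, so it falls with Article 2. The whole of Article 5 is the introductory reduction to the base salary, defined by reference to Article 2, so Article 5 cannot stand once Article 2 is removed. Article 6 makes Article 4 an essential term, but Article 4 is unaffected, so the severability proviso in Article 6 preserves the remaining provisions. Article 1, Article 4, and Article 6 remain in effect.

1, 4, 6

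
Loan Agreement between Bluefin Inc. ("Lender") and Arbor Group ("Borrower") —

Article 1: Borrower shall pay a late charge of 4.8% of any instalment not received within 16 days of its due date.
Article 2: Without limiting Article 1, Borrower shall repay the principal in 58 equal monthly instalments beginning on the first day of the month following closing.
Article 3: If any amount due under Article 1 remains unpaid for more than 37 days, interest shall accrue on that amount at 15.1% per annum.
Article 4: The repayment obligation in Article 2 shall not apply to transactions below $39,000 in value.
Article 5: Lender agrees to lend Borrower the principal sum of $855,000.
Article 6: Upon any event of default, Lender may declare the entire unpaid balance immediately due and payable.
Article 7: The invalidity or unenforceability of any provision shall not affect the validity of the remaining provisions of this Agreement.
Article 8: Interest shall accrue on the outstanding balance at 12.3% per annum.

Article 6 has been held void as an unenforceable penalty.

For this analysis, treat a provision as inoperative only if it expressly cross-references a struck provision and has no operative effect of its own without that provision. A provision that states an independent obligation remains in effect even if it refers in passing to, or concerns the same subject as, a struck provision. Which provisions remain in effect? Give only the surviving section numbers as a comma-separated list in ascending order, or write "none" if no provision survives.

Article 6 is struck. No other provision's operative terms depend on Article 6. Under the severability clause in Article 7, the remaining provisions continue in force. The provisions still in force are Article 1, Article 2, Article 3, Article 4, Article 5, Article 7, and Article 8.

1, 2, 3, 4, 5, 7, 8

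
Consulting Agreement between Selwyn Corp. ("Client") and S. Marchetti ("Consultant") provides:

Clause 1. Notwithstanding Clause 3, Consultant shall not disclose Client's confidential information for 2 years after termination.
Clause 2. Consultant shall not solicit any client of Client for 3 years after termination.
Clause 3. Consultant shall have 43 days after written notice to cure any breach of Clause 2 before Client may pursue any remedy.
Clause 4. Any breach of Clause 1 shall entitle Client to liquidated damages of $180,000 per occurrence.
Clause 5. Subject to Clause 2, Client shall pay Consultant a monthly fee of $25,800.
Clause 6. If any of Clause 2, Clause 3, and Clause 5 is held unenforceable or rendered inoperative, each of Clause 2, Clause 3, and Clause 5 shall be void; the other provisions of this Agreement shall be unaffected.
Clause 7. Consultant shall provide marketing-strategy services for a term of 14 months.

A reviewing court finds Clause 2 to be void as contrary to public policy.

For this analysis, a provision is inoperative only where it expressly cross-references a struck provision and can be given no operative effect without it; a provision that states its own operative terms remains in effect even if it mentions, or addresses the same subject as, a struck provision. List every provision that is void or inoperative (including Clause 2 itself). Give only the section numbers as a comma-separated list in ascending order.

2, 3, 5

Clause 2 is struck. Clause 3 has no operative effect of its own apart from Clause 2 and is therefore inoperative. Although Clause 1 refers to Clause 3, its operative terms do not depend on Clause 3, so it remains in effect. Clause 6 declares Clause 2, Clause 3, and Clause 5 mutually dependent; since one of them has fallen, all of them are of no effect. That brings down Clause 5 as well. The remainder continues in force under Clause 6. The provisions still in force are Clause 1, Clause 4, Clause 6, and Clause 7.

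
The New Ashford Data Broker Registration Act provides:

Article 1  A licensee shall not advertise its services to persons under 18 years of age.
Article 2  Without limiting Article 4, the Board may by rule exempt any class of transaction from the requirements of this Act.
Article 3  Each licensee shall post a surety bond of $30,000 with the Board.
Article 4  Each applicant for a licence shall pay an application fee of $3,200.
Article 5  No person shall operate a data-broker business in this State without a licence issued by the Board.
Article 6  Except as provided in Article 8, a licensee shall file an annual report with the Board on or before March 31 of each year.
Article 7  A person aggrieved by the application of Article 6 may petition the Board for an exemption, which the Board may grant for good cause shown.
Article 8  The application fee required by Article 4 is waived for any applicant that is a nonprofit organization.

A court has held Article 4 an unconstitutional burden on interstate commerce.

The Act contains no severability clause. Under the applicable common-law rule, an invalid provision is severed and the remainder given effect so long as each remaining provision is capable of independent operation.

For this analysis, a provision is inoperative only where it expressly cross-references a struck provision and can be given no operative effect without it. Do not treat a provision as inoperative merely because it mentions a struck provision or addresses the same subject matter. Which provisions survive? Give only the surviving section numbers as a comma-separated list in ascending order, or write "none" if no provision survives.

1, 2, 3, 5, 6, 7

Article 4 is struck. Article 8 does nothing except set the nonprofit waiver of the application fee by reference to Article 4; with Article 4 gone it has no independent effect and is inoperative. Article 6 mentions Article 8 but its own obligation stands independently of Article 8, so Article 6 is not affected. Article 2 mentions Article 4 but its own obligation stands independently of Article 4, so Article 2 is not affected. With no severability clause, the stated default rule severs what cannot stand and enforces each remaining provision that can operate on its own. That leaves Article 1, Article 2, Article 3, Article 5, Article 6, and Article 7 in effect.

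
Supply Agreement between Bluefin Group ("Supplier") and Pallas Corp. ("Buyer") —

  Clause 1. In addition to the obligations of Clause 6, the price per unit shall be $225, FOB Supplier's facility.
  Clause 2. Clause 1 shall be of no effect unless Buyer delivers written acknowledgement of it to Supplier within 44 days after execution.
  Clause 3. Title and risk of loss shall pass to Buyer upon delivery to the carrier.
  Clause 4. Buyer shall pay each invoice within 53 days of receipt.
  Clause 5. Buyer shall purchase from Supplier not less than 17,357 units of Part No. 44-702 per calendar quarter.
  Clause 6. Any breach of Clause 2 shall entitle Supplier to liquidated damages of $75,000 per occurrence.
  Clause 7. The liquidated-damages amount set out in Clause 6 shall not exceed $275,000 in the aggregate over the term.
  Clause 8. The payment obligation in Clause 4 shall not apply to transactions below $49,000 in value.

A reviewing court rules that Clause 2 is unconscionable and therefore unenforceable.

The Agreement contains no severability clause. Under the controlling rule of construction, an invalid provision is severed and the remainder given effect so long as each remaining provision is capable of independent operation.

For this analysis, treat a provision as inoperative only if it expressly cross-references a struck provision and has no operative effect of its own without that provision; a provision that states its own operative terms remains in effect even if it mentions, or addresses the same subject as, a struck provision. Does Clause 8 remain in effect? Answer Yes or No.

Clause 2 is struck. Clause 6 operates only by reference to Clause 2, so it falls with Clause 2. Clause 7 has no operative effect of its own apart from Clause 6 and is therefore inoperative. Clause 1 mentions Clause 6 but its own obligation stands independently of Clause 6, so Clause 1 is not affected. Under the stated default rule, only provisions that cannot operate independently fall away; the rest are enforced. That leaves Clause 1, Clause 3, Clause 4, Clause 5, and Clause 8 in effect. Clause 8 is among the surviving provisions, so the answer is yes.

Yes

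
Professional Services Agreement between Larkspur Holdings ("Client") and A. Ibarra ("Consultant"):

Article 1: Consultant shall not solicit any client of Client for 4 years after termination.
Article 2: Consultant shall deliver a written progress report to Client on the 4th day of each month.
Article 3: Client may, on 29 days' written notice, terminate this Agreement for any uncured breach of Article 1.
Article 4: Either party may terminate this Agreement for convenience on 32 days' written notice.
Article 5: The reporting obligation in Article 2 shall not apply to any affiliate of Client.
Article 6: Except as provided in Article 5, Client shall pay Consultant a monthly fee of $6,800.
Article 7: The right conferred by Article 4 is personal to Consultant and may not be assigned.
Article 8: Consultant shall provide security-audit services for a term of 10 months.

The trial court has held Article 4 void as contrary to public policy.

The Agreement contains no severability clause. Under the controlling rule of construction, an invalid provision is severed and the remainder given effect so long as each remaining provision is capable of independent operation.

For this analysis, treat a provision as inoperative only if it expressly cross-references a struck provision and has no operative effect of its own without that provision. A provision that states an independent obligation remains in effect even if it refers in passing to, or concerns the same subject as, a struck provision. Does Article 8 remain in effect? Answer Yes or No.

Article 4 is struck. The only function of Article 7 is the non-assignment of Article 4, so it cannot stand once Article 4 is removed. With no severability clause, the stated default rule severs what cannot stand and enforces each remaining provision that can operate on its own. That leaves Article 1, Article 2, Article 3, Article 5, Article 6, and Article 8 in effect. Article 8 is among the surviving provisions, so the answer is yes.

Yes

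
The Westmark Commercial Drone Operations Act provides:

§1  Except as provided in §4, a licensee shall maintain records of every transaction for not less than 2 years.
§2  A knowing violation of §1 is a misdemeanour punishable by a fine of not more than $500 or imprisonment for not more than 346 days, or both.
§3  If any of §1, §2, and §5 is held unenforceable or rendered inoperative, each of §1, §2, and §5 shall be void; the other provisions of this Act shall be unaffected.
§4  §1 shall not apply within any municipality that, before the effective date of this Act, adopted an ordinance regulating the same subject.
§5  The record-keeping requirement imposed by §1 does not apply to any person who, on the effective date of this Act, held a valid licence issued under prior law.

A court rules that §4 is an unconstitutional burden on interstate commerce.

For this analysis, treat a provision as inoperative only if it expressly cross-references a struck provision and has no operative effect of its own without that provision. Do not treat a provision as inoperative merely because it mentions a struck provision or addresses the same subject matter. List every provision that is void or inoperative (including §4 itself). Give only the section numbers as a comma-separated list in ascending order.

§4 is struck. §1 mentions §4 but its own obligation stands independently of §4, so §1 is not affected. No other provision's operative terms depend on §4. §3 ties §1, §2, and §5 together, but none of those is affected here; the remaining provisions continue in force under §3. The provisions still in force are §1, §2, §3, and §5.

4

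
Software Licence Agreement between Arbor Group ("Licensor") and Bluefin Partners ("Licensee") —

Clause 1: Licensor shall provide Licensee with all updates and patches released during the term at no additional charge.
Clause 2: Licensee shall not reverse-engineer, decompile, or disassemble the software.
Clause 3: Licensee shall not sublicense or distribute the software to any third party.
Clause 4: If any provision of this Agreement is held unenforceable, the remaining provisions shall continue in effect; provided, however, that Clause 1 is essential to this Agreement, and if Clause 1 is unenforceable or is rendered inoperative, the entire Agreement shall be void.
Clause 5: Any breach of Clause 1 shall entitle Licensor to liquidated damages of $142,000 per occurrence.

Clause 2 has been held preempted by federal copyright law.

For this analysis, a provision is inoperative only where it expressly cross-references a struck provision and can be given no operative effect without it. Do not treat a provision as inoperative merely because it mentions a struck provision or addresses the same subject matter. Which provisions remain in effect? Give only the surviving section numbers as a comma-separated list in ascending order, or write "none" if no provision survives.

1, 3, 4, 5

Clause 2 is struck. Nothing else in the Agreement is defined by reference to Clause 2. Clause 4 makes Clause 1 an essential term, but Clause 1 is unaffected, so the severability proviso in Clause 4 preserves the remaining provisions. Clause 1, Clause 3, Clause 4, and Clause 5 remain in effect.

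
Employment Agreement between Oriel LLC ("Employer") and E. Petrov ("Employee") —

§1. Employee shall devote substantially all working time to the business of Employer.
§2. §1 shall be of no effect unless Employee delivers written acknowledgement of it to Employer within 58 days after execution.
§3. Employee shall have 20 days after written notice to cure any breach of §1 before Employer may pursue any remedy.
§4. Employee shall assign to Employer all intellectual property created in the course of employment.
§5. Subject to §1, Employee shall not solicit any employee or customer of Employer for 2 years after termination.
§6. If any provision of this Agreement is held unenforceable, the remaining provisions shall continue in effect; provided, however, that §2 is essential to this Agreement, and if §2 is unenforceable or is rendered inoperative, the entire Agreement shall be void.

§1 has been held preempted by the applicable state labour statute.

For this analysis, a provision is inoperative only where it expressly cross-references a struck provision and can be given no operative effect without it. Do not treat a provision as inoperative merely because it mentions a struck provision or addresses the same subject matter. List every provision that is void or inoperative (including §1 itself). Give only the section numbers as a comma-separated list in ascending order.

1, 2, 3, 4, 5, 6

§1 is struck. The only function of §2 is the acknowledgement condition for §1, so it cannot stand once §1 is removed. §3 has no operative effect of its own apart from §1 and is therefore inoperative. §6 makes §2 an essential term, and §2 has been rendered inoperative by the cascade; under §6, the entire Agreement is therefore void. No provision of the Agreement survives.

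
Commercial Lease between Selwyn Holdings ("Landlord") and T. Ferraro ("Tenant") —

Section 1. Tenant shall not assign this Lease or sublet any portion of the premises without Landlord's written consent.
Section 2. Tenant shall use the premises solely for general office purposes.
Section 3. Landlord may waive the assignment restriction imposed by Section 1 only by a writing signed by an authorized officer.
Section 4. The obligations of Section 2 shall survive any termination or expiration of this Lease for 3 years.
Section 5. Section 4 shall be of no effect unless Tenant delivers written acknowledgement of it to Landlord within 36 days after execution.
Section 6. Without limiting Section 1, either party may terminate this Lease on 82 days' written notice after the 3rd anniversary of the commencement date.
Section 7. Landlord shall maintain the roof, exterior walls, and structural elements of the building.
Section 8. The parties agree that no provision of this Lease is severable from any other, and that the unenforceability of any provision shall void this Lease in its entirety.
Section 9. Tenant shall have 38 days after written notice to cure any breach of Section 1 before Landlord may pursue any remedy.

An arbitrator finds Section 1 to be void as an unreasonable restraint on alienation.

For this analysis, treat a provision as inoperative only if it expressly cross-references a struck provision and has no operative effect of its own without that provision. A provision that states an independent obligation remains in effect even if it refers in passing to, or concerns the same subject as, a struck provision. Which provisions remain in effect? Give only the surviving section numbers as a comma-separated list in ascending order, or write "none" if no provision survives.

Section 1 is struck. The only function of Section 3 is the waiver condition for Section 1, so it cannot stand once Section 1 is removed. Section 9 has no operative effect of its own apart from Section 1 and is therefore inoperative. Section 8 provides that the Lease is not severable, so the invalidity of any one provision voids the entire Lease. No provision of the Lease survives.

none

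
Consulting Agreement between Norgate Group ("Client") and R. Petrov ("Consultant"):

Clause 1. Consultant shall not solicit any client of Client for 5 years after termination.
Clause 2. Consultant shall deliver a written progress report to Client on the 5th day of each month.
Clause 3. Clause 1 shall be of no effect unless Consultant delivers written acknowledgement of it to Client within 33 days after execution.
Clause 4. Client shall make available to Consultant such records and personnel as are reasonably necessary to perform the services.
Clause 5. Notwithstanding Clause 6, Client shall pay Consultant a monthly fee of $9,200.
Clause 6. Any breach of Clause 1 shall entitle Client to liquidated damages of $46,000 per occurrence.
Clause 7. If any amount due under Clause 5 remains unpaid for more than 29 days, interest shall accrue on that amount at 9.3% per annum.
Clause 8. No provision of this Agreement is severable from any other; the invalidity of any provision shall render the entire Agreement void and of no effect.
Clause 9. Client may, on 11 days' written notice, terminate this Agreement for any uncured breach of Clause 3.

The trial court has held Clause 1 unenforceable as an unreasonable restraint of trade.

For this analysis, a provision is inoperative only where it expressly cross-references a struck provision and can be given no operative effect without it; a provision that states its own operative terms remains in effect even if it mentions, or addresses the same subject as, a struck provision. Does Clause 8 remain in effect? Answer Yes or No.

Clause 1 is struck. Clause 3 merely fixes the acknowledgement condition for Clause 1; with Clause 1 gone it has nothing to operate on and falls away. The whole of Clause 6 is the liquidated-damages amount, defined by reference to Clause 1, so Clause 6 cannot stand once Clause 1 is removed. Clause 9 operates only by reference to Clause 3, so it falls with Clause 3. Clause 8 provides that the Agreement is not severable, so the invalidity of any one provision voids the entire Agreement. No provision of the Agreement survives. Clause 8 is among the inoperative provisions, so the answer is no.

No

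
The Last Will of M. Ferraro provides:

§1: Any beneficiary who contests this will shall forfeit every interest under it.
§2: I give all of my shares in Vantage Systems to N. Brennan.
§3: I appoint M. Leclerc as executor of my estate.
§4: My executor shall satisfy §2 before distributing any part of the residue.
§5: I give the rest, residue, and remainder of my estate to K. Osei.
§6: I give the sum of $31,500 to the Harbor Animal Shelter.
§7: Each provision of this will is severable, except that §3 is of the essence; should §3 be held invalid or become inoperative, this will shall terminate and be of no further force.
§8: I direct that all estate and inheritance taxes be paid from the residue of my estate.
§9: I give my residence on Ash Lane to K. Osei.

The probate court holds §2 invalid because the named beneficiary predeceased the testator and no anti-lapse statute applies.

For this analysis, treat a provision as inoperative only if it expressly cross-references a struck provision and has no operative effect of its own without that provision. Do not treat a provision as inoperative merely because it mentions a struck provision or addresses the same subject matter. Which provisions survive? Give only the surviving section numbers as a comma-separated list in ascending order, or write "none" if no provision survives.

§2 is struck. §4 has no operative effect of its own apart from §2 and is therefore inoperative. §7 makes §3 an essential term, but §3 is unaffected, so the severability proviso in §7 preserves the remaining provisions. That leaves §1, §3, §5, §6, §7, §8, and §9 in effect.

1, 3, 5, 6, 7, 8, 9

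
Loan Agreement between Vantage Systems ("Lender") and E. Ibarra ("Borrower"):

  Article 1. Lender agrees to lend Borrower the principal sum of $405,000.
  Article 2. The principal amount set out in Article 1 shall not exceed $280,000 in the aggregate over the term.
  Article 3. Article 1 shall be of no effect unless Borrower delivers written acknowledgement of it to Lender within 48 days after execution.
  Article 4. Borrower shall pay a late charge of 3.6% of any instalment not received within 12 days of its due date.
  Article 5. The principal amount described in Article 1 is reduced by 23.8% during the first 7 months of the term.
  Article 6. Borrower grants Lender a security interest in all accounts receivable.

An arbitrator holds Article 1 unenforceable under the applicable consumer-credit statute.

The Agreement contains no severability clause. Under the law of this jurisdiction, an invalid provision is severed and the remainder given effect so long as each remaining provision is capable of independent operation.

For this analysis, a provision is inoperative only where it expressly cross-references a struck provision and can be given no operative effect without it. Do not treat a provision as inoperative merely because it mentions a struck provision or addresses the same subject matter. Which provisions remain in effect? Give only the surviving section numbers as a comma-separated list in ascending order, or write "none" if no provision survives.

4, 6

Article 1 is struck. Article 2 does nothing except set the aggregate cap on the principal amount by reference to Article 1; with Article 1 gone it has no independent effect and is inoperative. Article 3 operates only by reference to Article 1, so it falls with Article 1. Article 5 operates only by reference to Article 1, so it falls with Article 1. With no severability clause, the stated default rule severs what cannot stand and enforces each remaining provision that can operate on its own. The provisions still in force are Article 4 and Article 6.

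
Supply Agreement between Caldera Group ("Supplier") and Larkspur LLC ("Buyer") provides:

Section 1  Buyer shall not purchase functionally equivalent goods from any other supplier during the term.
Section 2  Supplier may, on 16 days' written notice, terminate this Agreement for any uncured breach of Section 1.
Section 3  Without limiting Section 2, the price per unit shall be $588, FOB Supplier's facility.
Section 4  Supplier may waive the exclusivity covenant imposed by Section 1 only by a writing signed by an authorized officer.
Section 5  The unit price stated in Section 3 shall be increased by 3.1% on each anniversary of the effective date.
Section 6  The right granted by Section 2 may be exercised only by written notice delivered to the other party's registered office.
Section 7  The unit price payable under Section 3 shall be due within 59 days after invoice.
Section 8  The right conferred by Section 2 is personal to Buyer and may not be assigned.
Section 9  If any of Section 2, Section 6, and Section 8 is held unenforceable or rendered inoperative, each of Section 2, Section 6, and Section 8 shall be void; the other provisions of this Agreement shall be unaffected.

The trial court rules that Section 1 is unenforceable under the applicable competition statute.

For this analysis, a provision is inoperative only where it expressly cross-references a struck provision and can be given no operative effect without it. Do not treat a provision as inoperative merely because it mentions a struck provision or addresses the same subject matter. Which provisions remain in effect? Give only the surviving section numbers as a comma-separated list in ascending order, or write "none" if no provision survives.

3, 5, 7, 9

Section 1 is struck. Section 2 has no operative effect of its own apart from Section 1 and is therefore inoperative. Section 4 merely fixes the waiver condition for Section 1; with Section 1 gone it has nothing to operate on and falls away. Section 6 merely fixes the notice requirement for Section 2; with Section 2 gone it has nothing to operate on and falls away. The only function of Section 8 is the non-assignment of Section 2, so it cannot stand once Section 2 is removed. Section 3 mentions Section 2 but its own obligation stands independently of Section 2, so Section 3 is not affected. Section 9 declares Section 2, Section 6, and Section 8 mutually dependent; since one of them has fallen, all of them are of no effect. The remainder continues in force under Section 9. That leaves Section 3, Section 5, Section 7, and Section 9 in effect.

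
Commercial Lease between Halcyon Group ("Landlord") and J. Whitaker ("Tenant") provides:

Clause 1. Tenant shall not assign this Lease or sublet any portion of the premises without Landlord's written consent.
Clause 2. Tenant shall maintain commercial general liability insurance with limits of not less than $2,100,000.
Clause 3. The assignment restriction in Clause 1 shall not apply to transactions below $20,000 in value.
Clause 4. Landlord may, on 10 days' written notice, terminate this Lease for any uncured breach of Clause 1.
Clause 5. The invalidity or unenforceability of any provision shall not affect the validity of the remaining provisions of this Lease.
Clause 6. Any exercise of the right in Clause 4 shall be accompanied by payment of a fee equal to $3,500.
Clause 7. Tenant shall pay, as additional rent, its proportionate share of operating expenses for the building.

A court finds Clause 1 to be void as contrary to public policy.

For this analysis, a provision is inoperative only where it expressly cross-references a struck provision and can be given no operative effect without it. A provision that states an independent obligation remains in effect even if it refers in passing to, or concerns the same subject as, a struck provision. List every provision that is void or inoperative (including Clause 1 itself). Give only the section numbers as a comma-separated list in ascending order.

1, 3, 4, 6

Clause 1 is struck. Clause 3 has no operative effect of its own apart from Clause 1 and is therefore inoperative. Clause 4 merely fixes the termination right for breach of Clause 1; with Clause 1 gone it has nothing to operate on and falls away. The only function of Clause 6 is the exercise fee for Clause 4, so it cannot stand once Clause 4 is removed. Clause 5 is a severability clause and preserves every provision that can still be given independent effect. That leaves Clause 2, Clause 5, and Clause 7 in effect.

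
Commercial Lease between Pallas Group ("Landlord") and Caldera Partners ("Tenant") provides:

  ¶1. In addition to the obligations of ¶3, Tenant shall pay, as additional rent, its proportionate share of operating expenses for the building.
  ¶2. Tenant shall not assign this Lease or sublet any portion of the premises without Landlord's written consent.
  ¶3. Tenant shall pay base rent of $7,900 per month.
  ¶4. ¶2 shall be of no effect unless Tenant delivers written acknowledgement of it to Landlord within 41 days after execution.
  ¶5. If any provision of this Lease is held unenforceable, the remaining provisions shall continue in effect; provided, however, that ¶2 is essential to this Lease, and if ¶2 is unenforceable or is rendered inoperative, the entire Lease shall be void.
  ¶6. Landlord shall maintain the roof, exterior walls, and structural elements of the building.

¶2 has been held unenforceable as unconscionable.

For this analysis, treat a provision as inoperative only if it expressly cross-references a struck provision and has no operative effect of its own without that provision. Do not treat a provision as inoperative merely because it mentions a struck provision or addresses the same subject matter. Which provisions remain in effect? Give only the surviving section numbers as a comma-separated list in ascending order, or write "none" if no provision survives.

none

¶2 is struck. ¶4 operates only by reference to ¶2, so it falls with ¶2. ¶5 makes ¶2 an essential term, and ¶2 is the provision held invalid; under ¶5, the entire Lease is therefore void. No provision of the Lease survives.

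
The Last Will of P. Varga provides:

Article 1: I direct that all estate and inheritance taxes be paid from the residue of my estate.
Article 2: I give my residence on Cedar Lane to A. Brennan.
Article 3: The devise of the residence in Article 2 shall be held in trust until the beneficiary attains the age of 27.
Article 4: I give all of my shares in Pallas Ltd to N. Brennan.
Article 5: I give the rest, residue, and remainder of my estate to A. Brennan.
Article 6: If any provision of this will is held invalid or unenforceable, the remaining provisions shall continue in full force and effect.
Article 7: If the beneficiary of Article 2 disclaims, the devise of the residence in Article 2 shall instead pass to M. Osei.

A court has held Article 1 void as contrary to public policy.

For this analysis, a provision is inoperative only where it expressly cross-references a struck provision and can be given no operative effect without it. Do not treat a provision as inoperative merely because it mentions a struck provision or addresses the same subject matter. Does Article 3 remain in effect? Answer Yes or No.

Article 1 is struck. Nothing else in the will is defined by reference to Article 1. Under the severability clause in Article 6, the remaining provisions continue in force. The provisions still in force are Article 2, Article 3, Article 4, Article 5, Article 6, and Article 7. Article 3 is among the surviving provisions, so the answer is yes.

Yes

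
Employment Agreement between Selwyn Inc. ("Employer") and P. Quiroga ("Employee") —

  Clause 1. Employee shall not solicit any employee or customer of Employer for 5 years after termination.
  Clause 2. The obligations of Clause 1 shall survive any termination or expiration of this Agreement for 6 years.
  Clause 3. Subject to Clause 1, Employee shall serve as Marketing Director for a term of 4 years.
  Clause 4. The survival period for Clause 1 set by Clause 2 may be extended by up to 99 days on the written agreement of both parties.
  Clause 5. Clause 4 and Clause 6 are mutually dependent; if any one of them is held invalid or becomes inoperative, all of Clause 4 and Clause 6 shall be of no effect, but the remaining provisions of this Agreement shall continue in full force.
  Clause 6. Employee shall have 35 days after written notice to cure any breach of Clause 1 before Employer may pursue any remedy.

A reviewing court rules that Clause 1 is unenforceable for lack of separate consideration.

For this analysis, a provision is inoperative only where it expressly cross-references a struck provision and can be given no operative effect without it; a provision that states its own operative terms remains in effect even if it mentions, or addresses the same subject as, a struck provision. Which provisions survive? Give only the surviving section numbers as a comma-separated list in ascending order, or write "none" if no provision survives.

3, 5

Clause 1 is struck. Clause 2 has no operative effect of its own apart from Clause 1 and is therefore inoperative. Clause 6 merely fixes the cure period for breach of Clause 1; with Clause 1 gone it has nothing to operate on and falls away. Clause 4 has no operative effect of its own apart from Clause 2 and is therefore inoperative. Clause 3 mentions Clause 1 but its own obligation stands independently of Clause 1, so Clause 3 is not affected. Clause 5 declares Clause 4 and Clause 6 mutually dependent; since one of them has fallen, all of them are of no effect. The remainder continues in force under Clause 5. The provisions still in force are Clause 3 and Clause 5.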